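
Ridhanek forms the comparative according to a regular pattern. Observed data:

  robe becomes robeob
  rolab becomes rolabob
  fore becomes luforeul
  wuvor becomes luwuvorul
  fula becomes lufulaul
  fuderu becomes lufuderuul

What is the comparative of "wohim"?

luwohimul

robe and fore both end in -e yet inflect differently (robeob, luforeul), so the final letter is not what conditions the rule; the first letter is.
"wohim" begins with w-. The one such stem in the data (wuvor → luwuvorul) adds lu- … -ul around the stem, so the same rule applies.
The other pattern: stems beginning with r- add -ob.
So wohim → luwohimul.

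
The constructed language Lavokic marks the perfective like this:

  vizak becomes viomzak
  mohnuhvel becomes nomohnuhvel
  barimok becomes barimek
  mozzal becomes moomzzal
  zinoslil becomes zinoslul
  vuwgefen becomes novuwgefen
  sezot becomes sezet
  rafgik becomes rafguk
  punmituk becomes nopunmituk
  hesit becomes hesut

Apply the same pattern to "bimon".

rafgik and vizak both end in -k yet inflect differently (rafguk, viomzak), so the final letter is not what conditions the rule; the last vowel is.
"bimon" has last vowel 'o'. The stems whose last vowel is 'o' (barimok → barimek, sezot → sezet) change the last vowel to 'e'.
The other patterns: stems whose last vowel is 'i' change the last vowel to 'u'; stems whose last vowel is 'a' insert -om- after the first vowel; stems whose last vowel is 'e' or 'u' add the prefix no-.
So bimon → bimen.

bimen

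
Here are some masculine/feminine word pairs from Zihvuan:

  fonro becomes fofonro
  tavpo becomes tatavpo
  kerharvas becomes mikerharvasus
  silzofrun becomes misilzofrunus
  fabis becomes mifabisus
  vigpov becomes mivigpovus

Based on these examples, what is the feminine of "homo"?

fonro and vigpov both have last vowel 'o' yet inflect differently (fofonro, mivigpovus), so the last vowel is not what conditions the rule; the final letter is.
"homo" ends in -o. The stems ending in -o (fonro → fofonro, tavpo → tatavpo) repeat the first consonant+vowel as a prefix.
The other pattern: stems ending in -n, -s or -v add mi- … -us around the stem.
So homo → hohomo.

hohomo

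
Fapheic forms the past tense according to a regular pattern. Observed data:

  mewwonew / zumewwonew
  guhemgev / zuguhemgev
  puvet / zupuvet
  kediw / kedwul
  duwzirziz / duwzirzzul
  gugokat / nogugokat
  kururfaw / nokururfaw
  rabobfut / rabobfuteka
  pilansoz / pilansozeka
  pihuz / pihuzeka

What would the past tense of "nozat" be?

"nozat" has last vowel 'a'. The stems whose last vowel is 'a' (gugokat → nogugokat, kururfaw → nokururfaw) add the prefix no-.
So nozat → nonozat.

nonozat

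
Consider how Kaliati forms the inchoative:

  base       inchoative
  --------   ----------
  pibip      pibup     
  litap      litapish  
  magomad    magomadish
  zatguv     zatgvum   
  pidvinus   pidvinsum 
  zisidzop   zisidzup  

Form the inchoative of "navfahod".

navfahud

litap and zisidzop both end in -p yet inflect differently (litapish, zisidzup), so the final letter is not what conditions the rule; the last vowel is.
"navfahod" has last vowel 'o'. The one such stem in the data (zisidzop → zisidzup) changes the last vowel to 'u' (as does pibip), so the same rule applies.
So navfahod → navfahud.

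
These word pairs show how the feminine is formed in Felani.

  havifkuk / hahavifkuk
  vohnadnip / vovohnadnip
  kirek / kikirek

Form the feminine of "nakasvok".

Every pair shown (havifkuk → hahavifkuk, vohnadnip → vovohnadnip, kirek → kikirek) follows the same rule: repeat the first consonant+vowel as a prefix.
So nakasvok → nanakasvok.

nanakasvok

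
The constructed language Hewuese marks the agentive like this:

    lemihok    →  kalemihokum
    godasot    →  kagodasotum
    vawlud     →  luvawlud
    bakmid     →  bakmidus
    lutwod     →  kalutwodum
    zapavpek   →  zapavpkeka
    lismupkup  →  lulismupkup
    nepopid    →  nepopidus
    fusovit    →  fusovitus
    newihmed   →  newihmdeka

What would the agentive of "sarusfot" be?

kasarusfotum

newihmed and vawlud both end in -d yet inflect differently (newihmdeka, luvawlud), so the final letter is not what conditions the rule; the last vowel is.
"sarusfot" has last vowel 'o'. The stems whose last vowel is 'o' (godasot → kagodasotum, lemihok → kalemihokum, lutwod → kalutwodum) add ka- … -um around the stem.
So sarusfot → kasarusfotum.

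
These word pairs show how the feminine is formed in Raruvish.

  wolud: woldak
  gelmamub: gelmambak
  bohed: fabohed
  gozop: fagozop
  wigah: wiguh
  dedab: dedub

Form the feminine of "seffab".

wolud and bohed both end in -d yet inflect differently (woldak, fabohed), so the final letter is not what conditions the rule; the last vowel is.
"seffab" has last vowel 'a'. The stems whose last vowel is 'a' (wigah → wiguh, dedab → dedub) change the last vowel to 'u'.
The other patterns: stems whose last vowel is 'u' delete the last vowel and add -ak; stems whose last vowel is 'e' or 'o' add the prefix fa-.
So seffab → seffub.

seffub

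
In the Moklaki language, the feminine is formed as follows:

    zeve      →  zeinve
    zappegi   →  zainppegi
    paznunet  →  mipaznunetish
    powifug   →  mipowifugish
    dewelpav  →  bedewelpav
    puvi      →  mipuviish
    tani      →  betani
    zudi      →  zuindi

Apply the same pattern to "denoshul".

puvi and zappegi both end in -i yet inflect differently (mipuviish, zainppegi), so the final letter is not what conditions the rule; the first letter is.
"denoshul" begins with d-. The one such stem in the data (dewelpav → bedewelpav) adds the prefix be-, so the same rule applies.
The other patterns: stems beginning with p- add mi- … -ish around the stem; stems beginning with z- insert -in- after the first vowel.
So denoshul → bedenoshul.

bedenoshul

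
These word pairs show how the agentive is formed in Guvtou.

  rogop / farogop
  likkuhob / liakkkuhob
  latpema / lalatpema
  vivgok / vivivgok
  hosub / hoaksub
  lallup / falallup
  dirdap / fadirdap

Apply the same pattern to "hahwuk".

hahahwuk

dirdap and latpema both have last vowel 'a' yet inflect differently (fadirdap, lalatpema), so the last vowel is not what conditions the rule; the final letter is.
"hahwuk" ends in -k. The one such stem in the data (vivgok → vivivgok) repeats the first consonant+vowel as a prefix (as does latpema), so the same rule applies.
The other patterns: stems ending in -p add the prefix fa-; stems ending in -b insert -ak- after the first vowel.
So hahwuk → hahahwuk.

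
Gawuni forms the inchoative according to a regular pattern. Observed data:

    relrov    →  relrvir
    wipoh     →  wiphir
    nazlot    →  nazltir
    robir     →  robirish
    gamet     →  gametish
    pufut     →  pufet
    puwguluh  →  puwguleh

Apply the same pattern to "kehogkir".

"kehogkir" has last vowel 'i'. The one such stem in the data (robir → robirish) adds -ish, so the same rule applies.
So kehogkir → kehogkirish.

kehogkirish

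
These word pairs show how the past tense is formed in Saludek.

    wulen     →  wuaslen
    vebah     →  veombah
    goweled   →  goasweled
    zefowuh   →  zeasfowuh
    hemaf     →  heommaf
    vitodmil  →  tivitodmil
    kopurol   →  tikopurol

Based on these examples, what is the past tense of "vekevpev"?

"vekevpev" has last vowel 'e'. The stems whose last vowel is 'e' (goweled → goasweled, wulen → wuaslen) insert -as- after the first vowel.
The other patterns: stems whose last vowel is 'a' insert -om- after the first vowel; stems whose last vowel is 'i' or 'o' add the prefix ti-.
So vekevpev → veaskevpev.

veaskevpev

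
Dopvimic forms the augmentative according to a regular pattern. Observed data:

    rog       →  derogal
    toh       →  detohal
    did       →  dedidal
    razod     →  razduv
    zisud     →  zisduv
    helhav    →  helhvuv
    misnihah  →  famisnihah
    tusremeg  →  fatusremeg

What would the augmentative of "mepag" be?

mepguv

did and razod both end in -d yet inflect differently (dedidal, razduv), so the final letter is not what conditions the rule; the number of vowels is.
"mepag" has 2 vowels. The stems with 2 vowels (razod → razduv, zisud → zisduv, helhav → helhvuv) delete the last vowel and add -uv.
So mepag → mepguv.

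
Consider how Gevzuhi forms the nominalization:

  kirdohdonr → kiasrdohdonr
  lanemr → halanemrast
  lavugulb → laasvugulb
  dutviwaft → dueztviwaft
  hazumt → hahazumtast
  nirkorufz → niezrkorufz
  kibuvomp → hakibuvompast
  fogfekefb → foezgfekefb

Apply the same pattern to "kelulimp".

hakelulimpast

"kelulimp" has second-to-last letter 'm'. The stems whose second-to-last letter is 'm' (lanemr → halanemrast, hazumt → hahazumtast, kibuvomp → hakibuvompast) add ha- … -ast around the stem.
The other patterns: stems whose second-to-last letter is 'f' insert -ez- after the first vowel; stems whose second-to-last letter is 'l' or 'n' insert -as- after the first vowel.
So kelulimp → hakelulimpast.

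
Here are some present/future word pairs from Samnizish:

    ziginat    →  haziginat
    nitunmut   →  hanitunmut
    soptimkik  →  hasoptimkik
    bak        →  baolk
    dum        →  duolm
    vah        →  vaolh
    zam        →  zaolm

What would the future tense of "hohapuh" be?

soptimkik and bak both end in -k yet inflect differently (hasoptimkik, baolk), so the final letter is not what conditions the rule; the number of vowels is.
"hohapuh" has 3 vowels. The stems with 3 vowels (ziginat → haziginat, nitunmut → hanitunmut, soptimkik → hasoptimkik) add the prefix ha-.
The other pattern: stems with 1 vowel insert -ol- after the first vowel.
So hohapuh → hahohapuh.

hahohapuh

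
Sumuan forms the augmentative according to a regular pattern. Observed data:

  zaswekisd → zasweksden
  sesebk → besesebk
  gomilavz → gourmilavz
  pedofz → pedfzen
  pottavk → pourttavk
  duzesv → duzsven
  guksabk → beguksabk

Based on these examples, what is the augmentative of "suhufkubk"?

guksabk and pottavk both end in -k yet inflect differently (beguksabk, pourttavk), so the final letter is not what conditions the rule; the second-to-last letter is.
"suhufkubk" has second-to-last letter 'b'. The stems whose second-to-last letter is 'b' (guksabk → beguksabk, sesebk → besesebk) add the prefix be-.
So suhufkubk → besuhufkubk.

besuhufkubk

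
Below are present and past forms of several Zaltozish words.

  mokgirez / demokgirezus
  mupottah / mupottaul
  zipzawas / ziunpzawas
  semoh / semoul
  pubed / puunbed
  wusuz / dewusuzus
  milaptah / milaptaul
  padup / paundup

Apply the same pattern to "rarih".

rariul

wusuz and padup both have last vowel 'u' yet inflect differently (dewusuzus, paundup), so the last vowel is not what conditions the rule; the final letter is.
"rarih" ends in -h. The stems ending in -h (mupottah → mupottaul, milaptah → milaptaul, semoh → semoul) drop the final letter and add -ul.
So rarih → rariul.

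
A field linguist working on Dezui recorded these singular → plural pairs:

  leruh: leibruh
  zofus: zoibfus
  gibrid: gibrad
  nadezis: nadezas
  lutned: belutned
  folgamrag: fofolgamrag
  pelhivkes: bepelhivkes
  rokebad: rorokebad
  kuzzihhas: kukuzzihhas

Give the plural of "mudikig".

mudikag

zofus and nadezis both end in -s yet inflect differently (zoibfus, nadezas), so the final letter is not what conditions the rule; the last vowel is.
"mudikig" has last vowel 'i'. The stems whose last vowel is 'i' (gibrid → gibrad, nadezis → nadezas) change the last vowel to 'a'.
The other patterns: stems whose last vowel is 'u' insert -ib- after the first vowel; stems whose last vowel is 'a' repeat the first consonant+vowel as a prefix; stems whose last vowel is 'e' add the prefix be-.
So mudikig → mudikag.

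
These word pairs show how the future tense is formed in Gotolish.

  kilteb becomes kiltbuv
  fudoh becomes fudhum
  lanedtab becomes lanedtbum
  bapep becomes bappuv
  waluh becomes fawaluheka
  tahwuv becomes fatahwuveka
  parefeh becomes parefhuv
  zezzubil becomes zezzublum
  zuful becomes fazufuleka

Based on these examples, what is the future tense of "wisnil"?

wisnlum

parefeh and waluh both end in -h yet inflect differently (parefhuv, fawaluheka), so the final letter is not what conditions the rule; the last vowel is.
"wisnil" has last vowel 'i'. The one such stem in the data (zezzubil → zezzublum) deletes the last vowel and adds -um (as do lanedtab, fudoh), so the same rule applies.
So wisnil → wisnlum.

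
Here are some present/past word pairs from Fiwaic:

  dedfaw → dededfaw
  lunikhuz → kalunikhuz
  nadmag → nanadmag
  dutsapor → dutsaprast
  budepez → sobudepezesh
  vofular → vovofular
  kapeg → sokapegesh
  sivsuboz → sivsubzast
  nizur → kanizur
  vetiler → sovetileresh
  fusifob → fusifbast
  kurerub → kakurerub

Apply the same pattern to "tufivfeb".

sotufivfebesh

sivsuboz and lunikhuz both end in -z yet inflect differently (sivsubzast, kalunikhuz), so the final letter is not what conditions the rule; the last vowel is.
"tufivfeb" has last vowel 'e'. The stems whose last vowel is 'e' (kapeg → sokapegesh, budepez → sobudepezesh, vetiler → sovetileresh) add so- … -esh around the stem.
So tufivfeb → sotufivfebesh.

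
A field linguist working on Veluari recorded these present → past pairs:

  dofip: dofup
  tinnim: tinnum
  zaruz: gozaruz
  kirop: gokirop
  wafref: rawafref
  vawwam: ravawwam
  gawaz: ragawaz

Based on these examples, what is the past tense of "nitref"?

dofip and kirop both end in -p yet inflect differently (dofup, gokirop), so the final letter is not what conditions the rule; the last vowel is.
"nitref" has last vowel 'e'. The one such stem in the data (wafref → rawafref) adds the prefix ra-, so the same rule applies.
The other patterns: stems whose last vowel is 'i' change the last vowel to 'u'; stems whose last vowel is 'o' or 'u' add the prefix go-.
So nitref → ranitref.

ranitref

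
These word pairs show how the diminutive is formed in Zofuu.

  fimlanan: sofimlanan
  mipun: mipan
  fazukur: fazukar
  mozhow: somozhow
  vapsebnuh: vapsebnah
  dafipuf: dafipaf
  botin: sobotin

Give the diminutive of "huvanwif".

mipun and fimlanan both end in -n yet inflect differently (mipan, sofimlanan), so the final letter is not what conditions the rule; the last vowel is.
"huvanwif" has last vowel 'i'. The one such stem in the data (botin → sobotin) adds the prefix so-, so the same rule applies.
The other pattern: stems whose last vowel is 'u' change the last vowel to 'a'.
So huvanwif → sohuvanwif.

sohuvanwif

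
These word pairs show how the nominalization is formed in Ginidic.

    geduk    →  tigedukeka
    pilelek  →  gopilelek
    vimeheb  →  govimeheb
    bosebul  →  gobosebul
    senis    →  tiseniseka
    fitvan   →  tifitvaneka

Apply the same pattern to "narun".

geduk and pilelek both end in -k yet inflect differently (tigedukeka, gopilelek), so the final letter is not what conditions the rule; the number of vowels is.
"narun" has 2 vowels. The stems with 2 vowels (geduk → tigedukeka, fitvan → tifitvaneka, senis → tiseniseka) add ti- … -eka around the stem.
So narun → tinaruneka.

tinaruneka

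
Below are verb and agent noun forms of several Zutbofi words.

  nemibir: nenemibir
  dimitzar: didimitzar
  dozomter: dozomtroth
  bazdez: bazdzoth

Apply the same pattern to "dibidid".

dozomter and nemibir both end in -r yet inflect differently (dozomtroth, nenemibir), so the final letter is not what conditions the rule; the last vowel is.
"dibidid" has last vowel 'i'. The one such stem in the data (nemibir → nenemibir) repeats the first consonant+vowel as a prefix (as does dimitzar), so the same rule applies.
The other pattern: stems whose last vowel is 'e' delete the last vowel and add -oth.
So dibidid → didibidid.

didibidid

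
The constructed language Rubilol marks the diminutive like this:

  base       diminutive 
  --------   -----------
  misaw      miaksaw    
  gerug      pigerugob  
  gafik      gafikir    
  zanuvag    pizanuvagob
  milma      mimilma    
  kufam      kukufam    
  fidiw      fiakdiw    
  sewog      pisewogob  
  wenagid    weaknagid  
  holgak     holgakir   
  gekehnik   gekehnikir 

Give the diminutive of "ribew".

riakbew

holgak and zanuvag both have last vowel 'a' yet inflect differently (holgakir, pizanuvagob), so the last vowel is not what conditions the rule; the final letter is.
"ribew" ends in -w. The stems ending in -w (misaw → miaksaw, fidiw → fiakdiw) insert -ak- after the first vowel.
The other patterns: stems ending in -k add -ir; stems ending in -g add pi- … -ob around the stem; stems ending in -a or -m repeat the first consonant+vowel as a prefix.
So ribew → riakbew.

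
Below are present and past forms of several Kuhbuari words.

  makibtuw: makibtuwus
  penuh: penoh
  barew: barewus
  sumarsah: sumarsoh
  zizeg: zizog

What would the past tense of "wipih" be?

"wipih" ends in -h. The stems ending in -h (penuh → penoh, sumarsah → sumarsoh) change the last vowel to 'o'.
The other pattern: stems ending in -w add -us.
So wipih → wipoh.

wipoh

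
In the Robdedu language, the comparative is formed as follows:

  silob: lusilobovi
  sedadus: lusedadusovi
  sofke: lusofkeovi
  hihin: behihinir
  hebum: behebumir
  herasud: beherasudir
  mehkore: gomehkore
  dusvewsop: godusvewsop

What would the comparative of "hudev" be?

"hudev" begins with h-. The stems beginning with h- (hihin → behihinir, hebum → behebumir, herasud → beherasudir) add be- … -ir around the stem.
So hudev → behudevir.

behudevir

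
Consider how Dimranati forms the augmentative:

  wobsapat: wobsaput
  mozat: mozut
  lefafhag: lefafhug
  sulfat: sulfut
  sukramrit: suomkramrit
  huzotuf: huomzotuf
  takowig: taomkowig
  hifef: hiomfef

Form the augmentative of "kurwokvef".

wobsapat and sukramrit both end in -t yet inflect differently (wobsaput, suomkramrit), so the final letter is not what conditions the rule; the last vowel is.
"kurwokvef" has last vowel 'e'. The one such stem in the data (hifef → hiomfef) inserts -om- after the first vowel (as do sukramrit, huzotuf), so the same rule applies.
So kurwokvef → kuomrwokvef.

kuomrwokvef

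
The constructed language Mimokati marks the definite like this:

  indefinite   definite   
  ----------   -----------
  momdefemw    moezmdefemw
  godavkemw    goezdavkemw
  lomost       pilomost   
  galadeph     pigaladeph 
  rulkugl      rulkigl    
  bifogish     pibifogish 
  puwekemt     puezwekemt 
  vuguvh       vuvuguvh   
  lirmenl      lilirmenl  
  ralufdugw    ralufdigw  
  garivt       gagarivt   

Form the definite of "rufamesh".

puwekemt and garivt both end in -t yet inflect differently (puezwekemt, gagarivt), so the final letter is not what conditions the rule; the second-to-last letter is.
"rufamesh" has second-to-last letter 's'. The stems whose second-to-last letter is 's' (bifogish → pibifogish, lomost → pilomost) add the prefix pi-.
The other patterns: stems whose second-to-last letter is 'm' insert -ez- after the first vowel; stems whose second-to-last letter is 'n' or 'v' repeat the first consonant+vowel as a prefix; stems whose second-to-last letter is 'g' change the last vowel to 'i'.
So rufamesh → pirufamesh.

pirufamesh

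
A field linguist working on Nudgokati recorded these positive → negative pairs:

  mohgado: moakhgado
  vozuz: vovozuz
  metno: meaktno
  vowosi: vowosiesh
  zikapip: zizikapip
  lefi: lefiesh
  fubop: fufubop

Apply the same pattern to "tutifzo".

tuaktifzo

mohgado and fubop both have last vowel 'o' yet inflect differently (moakhgado, fufubop), so the last vowel is not what conditions the rule; the final letter is.
"tutifzo" ends in -o. The stems ending in -o (mohgado → moakhgado, metno → meaktno) insert -ak- after the first vowel.
So tutifzo → tuaktifzo.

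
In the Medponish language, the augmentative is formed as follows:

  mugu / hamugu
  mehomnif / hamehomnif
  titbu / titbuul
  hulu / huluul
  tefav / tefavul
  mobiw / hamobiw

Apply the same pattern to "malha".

hamalha

mugu and titbu both end in -u yet inflect differently (hamugu, titbuul), so the final letter is not what conditions the rule; the first letter is.
"malha" begins with m-. The stems beginning with m- (mobiw → hamobiw, mugu → hamugu, mehomnif → hamehomnif) add the prefix ha-.
So malha → hamalha.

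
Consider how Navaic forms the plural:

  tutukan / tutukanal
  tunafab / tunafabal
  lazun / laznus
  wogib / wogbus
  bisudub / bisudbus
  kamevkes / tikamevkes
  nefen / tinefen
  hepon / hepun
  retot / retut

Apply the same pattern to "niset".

tiniset

tutukan and lazun both end in -n yet inflect differently (tutukanal, laznus), so the final letter is not what conditions the rule; the last vowel is.
"niset" has last vowel 'e'. The stems whose last vowel is 'e' (kamevkes → tikamevkes, nefen → tinefen) add the prefix ti-.
So niset → tiniset.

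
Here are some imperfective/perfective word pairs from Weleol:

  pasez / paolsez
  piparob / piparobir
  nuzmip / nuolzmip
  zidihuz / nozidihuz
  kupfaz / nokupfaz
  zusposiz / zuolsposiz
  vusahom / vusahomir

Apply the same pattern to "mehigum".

nomehigum

kupfaz and pasez both end in -z yet inflect differently (nokupfaz, paolsez), so the final letter is not what conditions the rule; the last vowel is.
"mehigum" has last vowel 'u'. The one such stem in the data (zidihuz → nozidihuz) adds the prefix no-, so the same rule applies.
The other patterns: stems whose last vowel is 'o' add -ir; stems whose last vowel is 'e' or 'i' insert -ol- after the first vowel.
So mehigum → nomehigum.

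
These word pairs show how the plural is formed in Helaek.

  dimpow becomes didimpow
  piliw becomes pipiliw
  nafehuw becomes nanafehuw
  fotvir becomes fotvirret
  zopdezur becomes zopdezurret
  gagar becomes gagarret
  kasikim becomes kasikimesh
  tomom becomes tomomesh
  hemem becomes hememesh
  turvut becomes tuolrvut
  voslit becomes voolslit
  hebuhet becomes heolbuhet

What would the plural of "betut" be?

piliw and fotvir both have last vowel 'i' yet inflect differently (pipiliw, fotvirret), so the last vowel is not what conditions the rule; the final letter is.
"betut" ends in -t. The stems ending in -t (turvut → tuolrvut, voslit → voolslit, hebuhet → heolbuhet) insert -ol- after the first vowel.
The other patterns: stems ending in -w repeat the first consonant+vowel as a prefix; stems ending in -r double the final consonant and add -et; stems ending in -m add -esh.
So betut → beoltut.

beoltut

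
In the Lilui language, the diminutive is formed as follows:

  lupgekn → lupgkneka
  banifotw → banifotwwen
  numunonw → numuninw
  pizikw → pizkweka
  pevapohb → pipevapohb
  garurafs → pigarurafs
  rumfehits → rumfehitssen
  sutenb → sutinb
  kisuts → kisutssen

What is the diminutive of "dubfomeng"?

dubfoming

banifotw and numunonw both end in -w yet inflect differently (banifotwwen, numuninw), so the final letter is not what conditions the rule; the second-to-last letter is.
"dubfomeng" has second-to-last letter 'n'. The stems whose second-to-last letter is 'n' (numunonw → numuninw, sutenb → sutinb) change the last vowel to 'i'.
The other patterns: stems whose second-to-last letter is 't' double the final consonant and add -en; stems whose second-to-last letter is 'k' delete the last vowel and add -eka; stems whose second-to-last letter is 'f' or 'h' add the prefix pi-.
So dubfomeng → dubfoming.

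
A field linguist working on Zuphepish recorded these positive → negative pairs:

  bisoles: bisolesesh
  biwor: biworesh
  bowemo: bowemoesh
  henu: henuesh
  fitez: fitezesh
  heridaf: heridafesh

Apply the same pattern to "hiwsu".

Every pair shown (bisoles → bisolesesh, biwor → biworesh, bowemo → bowemoesh, …) follows the same rule: add -esh.
So hiwsu → hiwsuesh.

hiwsuesh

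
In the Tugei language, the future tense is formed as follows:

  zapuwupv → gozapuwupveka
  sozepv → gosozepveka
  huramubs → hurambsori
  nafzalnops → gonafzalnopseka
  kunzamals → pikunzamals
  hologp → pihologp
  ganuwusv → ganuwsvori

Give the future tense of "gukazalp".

kunzamals and nafzalnops both end in -s yet inflect differently (pikunzamals, gonafzalnopseka), so the final letter is not what conditions the rule; the second-to-last letter is.
"gukazalp" has second-to-last letter 'l'. The one such stem in the data (kunzamals → pikunzamals) adds the prefix pi-, so the same rule applies.
The other patterns: stems whose second-to-last letter is 'p' add go- … -eka around the stem; stems whose second-to-last letter is 'b' or 's' delete the last vowel and add -ori.
So gukazalp → pigukazalp.

pigukazalp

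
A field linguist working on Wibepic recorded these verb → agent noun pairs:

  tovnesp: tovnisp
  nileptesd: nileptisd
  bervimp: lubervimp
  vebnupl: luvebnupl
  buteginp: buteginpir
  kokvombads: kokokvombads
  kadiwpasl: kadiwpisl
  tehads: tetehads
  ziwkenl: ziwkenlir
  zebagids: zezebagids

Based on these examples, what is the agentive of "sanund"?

sanundir

buteginp and tovnesp both end in -p yet inflect differently (buteginpir, tovnisp), so the final letter is not what conditions the rule; the second-to-last letter is.
"sanund" has second-to-last letter 'n'. The stems whose second-to-last letter is 'n' (buteginp → buteginpir, ziwkenl → ziwkenlir) add -ir.
The other patterns: stems whose second-to-last letter is 'd' repeat the first consonant+vowel as a prefix; stems whose second-to-last letter is 's' change the last vowel to 'i'; stems whose second-to-last letter is 'm' or 'p' add the prefix lu-.
So sanund → sanundir.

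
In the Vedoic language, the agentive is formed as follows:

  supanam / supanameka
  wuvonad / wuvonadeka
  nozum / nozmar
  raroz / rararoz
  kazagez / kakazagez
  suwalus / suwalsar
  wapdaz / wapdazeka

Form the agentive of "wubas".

supanam and nozum both end in -m yet inflect differently (supanameka, nozmar), so the final letter is not what conditions the rule; the last vowel is.
"wubas" has last vowel 'a'. The stems whose last vowel is 'a' (supanam → supanameka, wuvonad → wuvonadeka, wapdaz → wapdazeka) add -eka.
The other patterns: stems whose last vowel is 'u' delete the last vowel and add -ar; stems whose last vowel is 'e' or 'o' repeat the first consonant+vowel as a prefix.
So wubas → wubaseka.

wubaseka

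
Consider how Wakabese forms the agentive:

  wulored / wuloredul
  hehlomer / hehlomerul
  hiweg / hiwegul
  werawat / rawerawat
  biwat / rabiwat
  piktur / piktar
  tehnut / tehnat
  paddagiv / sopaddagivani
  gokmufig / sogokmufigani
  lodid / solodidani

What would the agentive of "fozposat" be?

rafozposat

hehlomer and piktur both end in -r yet inflect differently (hehlomerul, piktar), so the final letter is not what conditions the rule; the last vowel is.
"fozposat" has last vowel 'a'. The stems whose last vowel is 'a' (werawat → rawerawat, biwat → rabiwat) add the prefix ra-.
So fozposat → rafozposat.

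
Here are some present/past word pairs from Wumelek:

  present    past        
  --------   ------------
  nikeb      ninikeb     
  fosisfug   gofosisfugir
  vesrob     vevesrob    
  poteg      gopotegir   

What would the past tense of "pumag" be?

"pumag" ends in -g. The stems ending in -g (poteg → gopotegir, fosisfug → gofosisfugir) add go- … -ir around the stem.
The other pattern: stems ending in -b repeat the first consonant+vowel as a prefix.
So pumag → gopumagir.

gopumagir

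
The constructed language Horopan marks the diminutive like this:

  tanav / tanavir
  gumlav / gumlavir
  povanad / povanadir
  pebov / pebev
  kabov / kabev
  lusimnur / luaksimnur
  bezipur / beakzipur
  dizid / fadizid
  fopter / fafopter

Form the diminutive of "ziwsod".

"ziwsod" has last vowel 'o'. The stems whose last vowel is 'o' (pebov → pebev, kabov → kabev) change the last vowel to 'e'.
The other patterns: stems whose last vowel is 'a' add -ir; stems whose last vowel is 'u' insert -ak- after the first vowel; stems whose last vowel is 'e' or 'i' add the prefix fa-.
So ziwsod → ziwsed.

ziwsed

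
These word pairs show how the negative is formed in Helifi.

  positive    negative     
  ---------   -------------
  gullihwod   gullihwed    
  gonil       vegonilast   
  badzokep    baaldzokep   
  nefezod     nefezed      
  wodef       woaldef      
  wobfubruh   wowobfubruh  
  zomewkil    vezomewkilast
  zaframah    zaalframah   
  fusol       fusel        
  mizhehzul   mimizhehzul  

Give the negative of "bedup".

bebedup

gonil and fusol both end in -l yet inflect differently (vegonilast, fusel), so the final letter is not what conditions the rule; the last vowel is.
"bedup" has last vowel 'u'. The stems whose last vowel is 'u' (mizhehzul → mimizhehzul, wobfubruh → wowobfubruh) repeat the first consonant+vowel as a prefix.
The other patterns: stems whose last vowel is 'i' add ve- … -ast around the stem; stems whose last vowel is 'o' change the last vowel to 'e'; stems whose last vowel is 'a' or 'e' insert -al- after the first vowel.
So bedup → bebedup.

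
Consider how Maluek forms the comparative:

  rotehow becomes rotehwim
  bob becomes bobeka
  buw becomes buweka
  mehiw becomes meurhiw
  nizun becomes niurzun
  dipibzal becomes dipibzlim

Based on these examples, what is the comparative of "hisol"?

hiursol

buw and mehiw both end in -w yet inflect differently (buweka, meurhiw), so the final letter is not what conditions the rule; the number of vowels is.
"hisol" has 2 vowels. The stems with 2 vowels (mehiw → meurhiw, nizun → niurzun) insert -ur- after the first vowel.
So hisol → hiursol.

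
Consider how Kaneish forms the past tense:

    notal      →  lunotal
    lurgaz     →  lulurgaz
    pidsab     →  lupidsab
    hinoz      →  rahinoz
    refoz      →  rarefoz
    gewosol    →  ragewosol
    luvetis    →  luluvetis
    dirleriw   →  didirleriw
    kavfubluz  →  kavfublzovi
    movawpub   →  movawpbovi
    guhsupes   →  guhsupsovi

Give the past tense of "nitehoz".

lurgaz and hinoz both end in -z yet inflect differently (lulurgaz, rahinoz), so the final letter is not what conditions the rule; the last vowel is.
"nitehoz" has last vowel 'o'. The stems whose last vowel is 'o' (hinoz → rahinoz, refoz → rarefoz, gewosol → ragewosol) add the prefix ra-.
So nitehoz → ranitehoz.

ranitehoz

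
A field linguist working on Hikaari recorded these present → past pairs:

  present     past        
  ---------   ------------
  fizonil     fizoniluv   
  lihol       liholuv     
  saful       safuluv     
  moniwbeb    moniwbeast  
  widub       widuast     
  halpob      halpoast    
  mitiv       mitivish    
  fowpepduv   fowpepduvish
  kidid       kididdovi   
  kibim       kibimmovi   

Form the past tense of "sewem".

sewemmovi

saful and widub both have last vowel 'u' yet inflect differently (safuluv, widuast), so the last vowel is not what conditions the rule; the final letter is.
"sewem" ends in -m. The one such stem in the data (kibim → kibimmovi) doubles the final consonant and adds -ovi (as does kidid), so the same rule applies.
So sewem → sewemmovi.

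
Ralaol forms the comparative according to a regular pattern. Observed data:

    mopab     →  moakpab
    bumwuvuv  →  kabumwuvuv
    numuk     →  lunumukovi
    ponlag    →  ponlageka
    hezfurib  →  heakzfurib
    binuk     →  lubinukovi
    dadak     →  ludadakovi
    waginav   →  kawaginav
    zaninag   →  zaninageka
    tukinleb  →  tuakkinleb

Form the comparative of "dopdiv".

mopab and ponlag both have last vowel 'a' yet inflect differently (moakpab, ponlageka), so the last vowel is not what conditions the rule; the final letter is.
"dopdiv" ends in -v. The stems ending in -v (bumwuvuv → kabumwuvuv, waginav → kawaginav) add the prefix ka-.
So dopdiv → kadopdiv.

kadopdiv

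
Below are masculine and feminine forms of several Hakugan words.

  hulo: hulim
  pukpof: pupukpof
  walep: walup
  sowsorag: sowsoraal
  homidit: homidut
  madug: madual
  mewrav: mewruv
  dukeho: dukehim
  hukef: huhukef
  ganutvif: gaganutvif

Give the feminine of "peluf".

pepeluf

"peluf" ends in -f. The stems ending in -f (pukpof → pupukpof, ganutvif → gaganutvif, hukef → huhukef) repeat the first consonant+vowel as a prefix.
The other patterns: stems ending in -g drop the final letter and add -al; stems ending in -o drop the final letter and add -im; stems ending in -p, -t or -v change the last vowel to 'u'.
So peluf → pepeluf.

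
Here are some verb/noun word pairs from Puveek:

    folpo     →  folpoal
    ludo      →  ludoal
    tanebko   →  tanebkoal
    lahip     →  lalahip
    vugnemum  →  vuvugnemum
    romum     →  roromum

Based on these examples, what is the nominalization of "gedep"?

gegedep

"gedep" ends in -p. The one such stem in the data (lahip → lalahip) repeats the first consonant+vowel as a prefix (as do vugnemum, romum), so the same rule applies.
The other pattern: stems ending in -o add -al.
So gedep → gegedep.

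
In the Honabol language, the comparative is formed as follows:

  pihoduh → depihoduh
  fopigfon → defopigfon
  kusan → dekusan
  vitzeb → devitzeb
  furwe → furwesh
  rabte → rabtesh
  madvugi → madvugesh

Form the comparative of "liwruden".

deliwruden

vitzeb and furwe both have last vowel 'e' yet inflect differently (devitzeb, furwesh), so the last vowel is not what conditions the rule; whether the stem ends in a vowel or a consonant is.
"liwruden" ends in a consonant. The stems ending in a consonant (pihoduh → depihoduh, fopigfon → defopigfon, kusan → dekusan) add the prefix de-.
The other pattern: stems ending in a vowel drop the final letter and add -esh.
So liwruden → deliwruden.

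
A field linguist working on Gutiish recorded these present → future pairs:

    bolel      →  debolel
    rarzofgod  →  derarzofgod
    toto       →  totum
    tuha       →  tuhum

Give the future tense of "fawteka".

fawtekum

rarzofgod and toto both have last vowel 'o' yet inflect differently (derarzofgod, totum), so the last vowel is not what conditions the rule; whether the stem ends in a vowel or a consonant is.
"fawteka" ends in a vowel. The stems ending in a vowel (toto → totum, tuha → tuhum) drop the final letter and add -um.
The other pattern: stems ending in a consonant add the prefix de-.
So fawteka → fawtekum.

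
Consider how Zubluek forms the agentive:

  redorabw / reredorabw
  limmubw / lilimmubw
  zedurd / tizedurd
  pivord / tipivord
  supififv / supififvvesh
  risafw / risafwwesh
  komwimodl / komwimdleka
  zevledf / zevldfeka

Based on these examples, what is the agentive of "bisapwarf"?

tibisapwarf

redorabw and risafw both end in -w yet inflect differently (reredorabw, risafwwesh), so the final letter is not what conditions the rule; the second-to-last letter is.
"bisapwarf" has second-to-last letter 'r'. The stems whose second-to-last letter is 'r' (zedurd → tizedurd, pivord → tipivord) add the prefix ti-.
So bisapwarf → tibisapwarf.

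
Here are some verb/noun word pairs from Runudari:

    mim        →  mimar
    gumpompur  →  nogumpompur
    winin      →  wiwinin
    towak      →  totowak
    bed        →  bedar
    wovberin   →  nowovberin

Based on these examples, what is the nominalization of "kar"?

winin and wovberin both end in -n yet inflect differently (wiwinin, nowovberin), so the final letter is not what conditions the rule; the number of vowels is.
"kar" has 1 vowel. The stems with 1 vowel (mim → mimar, bed → bedar) add -ar.
The other patterns: stems with 2 vowels repeat the first consonant+vowel as a prefix; stems with 3 vowels add the prefix no-.
So kar → karar.

karar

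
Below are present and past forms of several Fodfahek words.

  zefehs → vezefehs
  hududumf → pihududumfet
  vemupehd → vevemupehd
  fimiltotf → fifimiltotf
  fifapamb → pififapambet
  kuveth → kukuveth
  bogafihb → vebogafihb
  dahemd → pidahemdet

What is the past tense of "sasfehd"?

bogafihb and fifapamb both end in -b yet inflect differently (vebogafihb, pififapambet), so the final letter is not what conditions the rule; the second-to-last letter is.
"sasfehd" has second-to-last letter 'h'. The stems whose second-to-last letter is 'h' (zefehs → vezefehs, vemupehd → vevemupehd, bogafihb → vebogafihb) add the prefix ve-.
So sasfehd → vesasfehd.

vesasfehd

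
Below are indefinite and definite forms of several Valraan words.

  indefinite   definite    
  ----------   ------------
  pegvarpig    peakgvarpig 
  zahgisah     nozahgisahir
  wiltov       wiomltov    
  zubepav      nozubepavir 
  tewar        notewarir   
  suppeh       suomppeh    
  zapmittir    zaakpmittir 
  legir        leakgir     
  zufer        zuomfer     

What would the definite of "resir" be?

reaksir

tewar and legir both end in -r yet inflect differently (notewarir, leakgir), so the final letter is not what conditions the rule; the last vowel is.
"resir" has last vowel 'i'. The stems whose last vowel is 'i' (pegvarpig → peakgvarpig, legir → leakgir, zapmittir → zaakpmittir) insert -ak- after the first vowel.
So resir → reaksir.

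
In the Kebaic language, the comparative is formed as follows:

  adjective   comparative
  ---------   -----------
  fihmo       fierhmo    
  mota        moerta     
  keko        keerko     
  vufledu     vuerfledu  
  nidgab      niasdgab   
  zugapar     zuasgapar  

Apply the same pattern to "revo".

mota and nidgab both have last vowel 'a' yet inflect differently (moerta, niasdgab), so the last vowel is not what conditions the rule; whether the stem ends in a vowel or a consonant is.
"revo" ends in a vowel. The stems ending in a vowel (fihmo → fierhmo, mota → moerta, keko → keerko) insert -er- after the first vowel.
The other pattern: stems ending in a consonant insert -as- after the first vowel.
So revo → reervo.

reervo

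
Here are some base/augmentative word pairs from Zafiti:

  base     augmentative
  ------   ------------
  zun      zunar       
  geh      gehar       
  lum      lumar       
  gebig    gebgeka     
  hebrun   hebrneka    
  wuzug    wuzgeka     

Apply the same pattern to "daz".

hebrun and zun both end in -n yet inflect differently (hebrneka, zunar), so the final letter is not what conditions the rule; the number of vowels is.
"daz" has 1 vowel. The stems with 1 vowel (zun → zunar, lum → lumar, geh → gehar) add -ar.
The other pattern: stems with 2 vowels delete the last vowel and add -eka.
So daz → dazar.

dazar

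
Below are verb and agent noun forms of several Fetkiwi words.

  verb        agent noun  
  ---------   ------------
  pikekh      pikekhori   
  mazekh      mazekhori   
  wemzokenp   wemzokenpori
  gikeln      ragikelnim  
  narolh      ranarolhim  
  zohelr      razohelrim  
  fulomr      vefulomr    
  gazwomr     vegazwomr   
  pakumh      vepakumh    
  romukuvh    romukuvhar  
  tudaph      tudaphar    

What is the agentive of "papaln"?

pikekh and narolh both end in -h yet inflect differently (pikekhori, ranarolhim), so the final letter is not what conditions the rule; the second-to-last letter is.
"papaln" has second-to-last letter 'l'. The stems whose second-to-last letter is 'l' (gikeln → ragikelnim, narolh → ranarolhim, zohelr → razohelrim) add ra- … -im around the stem.
So papaln → rapapalnim.

rapapalnim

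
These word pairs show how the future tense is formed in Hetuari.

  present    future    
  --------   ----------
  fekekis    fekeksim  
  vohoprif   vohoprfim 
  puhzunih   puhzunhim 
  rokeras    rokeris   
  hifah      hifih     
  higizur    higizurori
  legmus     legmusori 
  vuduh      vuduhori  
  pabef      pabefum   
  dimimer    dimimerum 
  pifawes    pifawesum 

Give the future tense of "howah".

howih

"howah" has last vowel 'a'. The stems whose last vowel is 'a' (rokeras → rokeris, hifah → hifih) change the last vowel to 'i'.
So howah → howih.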